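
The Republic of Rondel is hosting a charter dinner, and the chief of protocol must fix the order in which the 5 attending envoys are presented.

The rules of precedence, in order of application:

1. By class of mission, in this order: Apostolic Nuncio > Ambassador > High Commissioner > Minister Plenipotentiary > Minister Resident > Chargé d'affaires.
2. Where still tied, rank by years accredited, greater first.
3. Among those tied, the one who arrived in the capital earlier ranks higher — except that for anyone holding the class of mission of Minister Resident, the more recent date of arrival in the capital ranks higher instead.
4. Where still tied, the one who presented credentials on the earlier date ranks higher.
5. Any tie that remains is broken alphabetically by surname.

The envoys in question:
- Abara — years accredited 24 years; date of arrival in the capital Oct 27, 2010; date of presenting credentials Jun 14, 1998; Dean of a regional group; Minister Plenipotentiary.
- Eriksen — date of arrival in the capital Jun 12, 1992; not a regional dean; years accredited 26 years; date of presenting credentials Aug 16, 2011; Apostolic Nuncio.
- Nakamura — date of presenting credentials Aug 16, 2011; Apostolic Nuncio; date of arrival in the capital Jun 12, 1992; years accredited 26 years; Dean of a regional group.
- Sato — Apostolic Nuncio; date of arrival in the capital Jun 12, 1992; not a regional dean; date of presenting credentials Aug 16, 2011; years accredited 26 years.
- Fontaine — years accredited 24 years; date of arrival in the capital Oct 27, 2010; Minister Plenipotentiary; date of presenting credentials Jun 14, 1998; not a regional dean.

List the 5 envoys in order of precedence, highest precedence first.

By class of mission: Eriksen, Nakamura and Sato (Apostolic Nuncio); then Abara and Fontaine (Minister Plenipotentiary).
Eriksen, Nakamura and Sato all have years accredited 26 years, so the next rule applies.
Eriksen, Nakamura and Sato all have date of arrival in the capital Jun 12, 1992, so the next rule applies.
Eriksen, Nakamura and Sato all have date of presenting credentials Aug 16, 2011, so the next rule applies.
Among Eriksen, Nakamura and Sato, alphabetically by surname: Eriksen before Nakamura before Sato.
Abara and Fontaine both have years accredited 24 years, so the next rule applies.
Abara and Fontaine both have date of arrival in the capital Oct 27, 2010, so the next rule applies.
Abara and Fontaine both have date of presenting credentials Jun 14, 1998, so the next rule applies.
Among Abara and Fontaine, alphabetically by surname: Abara before Fontaine.
Full order: Eriksen, Nakamura, Sato, Abara, Fontaine.

Eriksen, Nakamura, Sato, Abara, Fontaine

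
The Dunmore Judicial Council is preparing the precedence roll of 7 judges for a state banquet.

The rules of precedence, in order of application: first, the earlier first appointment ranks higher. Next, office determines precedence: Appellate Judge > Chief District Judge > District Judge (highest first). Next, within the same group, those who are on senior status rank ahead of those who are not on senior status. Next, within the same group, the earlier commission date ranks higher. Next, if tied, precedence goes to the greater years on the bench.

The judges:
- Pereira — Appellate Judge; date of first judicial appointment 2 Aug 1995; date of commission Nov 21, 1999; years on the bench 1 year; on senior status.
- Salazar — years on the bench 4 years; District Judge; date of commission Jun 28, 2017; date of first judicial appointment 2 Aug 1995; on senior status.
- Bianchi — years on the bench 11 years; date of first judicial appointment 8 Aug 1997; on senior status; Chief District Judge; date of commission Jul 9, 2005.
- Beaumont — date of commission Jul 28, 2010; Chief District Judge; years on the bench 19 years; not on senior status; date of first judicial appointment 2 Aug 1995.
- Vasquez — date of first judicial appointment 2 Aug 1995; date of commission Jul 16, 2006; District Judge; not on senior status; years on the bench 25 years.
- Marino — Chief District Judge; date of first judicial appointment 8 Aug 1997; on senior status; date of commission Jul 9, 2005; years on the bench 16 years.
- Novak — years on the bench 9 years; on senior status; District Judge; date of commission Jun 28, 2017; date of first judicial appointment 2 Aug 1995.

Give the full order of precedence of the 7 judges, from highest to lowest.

Pereira, Beaumont, Novak, Salazar, Vasquez, Marino, Bianchi

By date of first judicial appointment (earlier first): Pereira, Beaumont, Novak, Salazar and Vasquez (each 2 Aug 1995); then Marino and Bianchi (both 8 Aug 1997).
Among Pereira, Beaumont, Novak, Salazar and Vasquez, by office: Pereira (Appellate Judge) before Beaumont (Chief District Judge) before Novak, Salazar and Vasquez (District Judge).
Among Novak, Salazar and Vasquez, on senior status before not on senior status: Novak and Salazar (on senior status) before Vasquez (not on senior status).
Novak and Salazar both have date of commission Jun 28, 2017, so the next rule applies.
Among Novak and Salazar, by years on the bench (higher first): Novak (9 years) before Salazar (4 years).
Marino and Bianchi are each Chief District Judge, so the next rule applies.
Marino and Bianchi are each on senior status, so the next rule applies.
Marino and Bianchi both have date of commission Jul 9, 2005, so the next rule applies.
Among Marino and Bianchi, by years on the bench (higher first): Marino (16 years) before Bianchi (11 years).
Full order: Pereira, Beaumont, Novak, Salazar, Vasquez, Marino, Bianchi.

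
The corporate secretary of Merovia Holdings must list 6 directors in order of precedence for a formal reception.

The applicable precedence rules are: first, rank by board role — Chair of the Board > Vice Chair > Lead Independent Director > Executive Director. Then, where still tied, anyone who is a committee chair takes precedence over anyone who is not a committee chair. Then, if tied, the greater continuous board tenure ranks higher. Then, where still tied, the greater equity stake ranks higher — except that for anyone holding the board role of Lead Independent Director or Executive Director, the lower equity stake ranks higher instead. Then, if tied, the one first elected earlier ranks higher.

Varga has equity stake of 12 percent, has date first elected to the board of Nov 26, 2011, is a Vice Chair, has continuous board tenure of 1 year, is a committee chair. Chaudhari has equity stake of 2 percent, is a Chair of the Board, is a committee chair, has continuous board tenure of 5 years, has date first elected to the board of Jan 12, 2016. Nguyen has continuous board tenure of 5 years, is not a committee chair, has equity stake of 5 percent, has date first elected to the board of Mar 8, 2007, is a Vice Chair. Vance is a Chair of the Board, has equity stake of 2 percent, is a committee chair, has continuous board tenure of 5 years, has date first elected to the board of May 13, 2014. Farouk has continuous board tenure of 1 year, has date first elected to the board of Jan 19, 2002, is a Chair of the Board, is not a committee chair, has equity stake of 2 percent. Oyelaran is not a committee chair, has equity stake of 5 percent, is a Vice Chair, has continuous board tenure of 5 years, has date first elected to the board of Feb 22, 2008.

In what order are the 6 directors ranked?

Vance, Chaudhari, Farouk, Varga, Nguyen, Oyelaran

By board role: Vance, Chaudhari and Farouk (Chair of the Board); then Varga, Nguyen and Oyelaran (Vice Chair).
Among Vance, Chaudhari and Farouk, a committee chair before not a committee chair: Vance and Chaudhari (a committee chair) before Farouk (not a committee chair).
Vance and Chaudhari both have continuous board tenure 5 years, so the next rule applies.
Vance and Chaudhari both have equity stake 2 percent, so the next rule applies.
Among Vance and Chaudhari, by date first elected to the board (earlier first): Vance (May 13, 2014) before Chaudhari (Jan 12, 2016).
Among Varga, Nguyen and Oyelaran, a committee chair before not a committee chair: Varga (a committee chair) before Nguyen and Oyelaran (not a committee chair).
Nguyen and Oyelaran both have continuous board tenure 5 years, so the next rule applies.
Nguyen and Oyelaran both have equity stake 5 percent, so the next rule applies.
Among Nguyen and Oyelaran, by date first elected to the board (earlier first): Nguyen (Mar 8, 2007) before Oyelaran (Feb 22, 2008).
Full order: Vance, Chaudhari, Farouk, Varga, Nguyen, Oyelaran.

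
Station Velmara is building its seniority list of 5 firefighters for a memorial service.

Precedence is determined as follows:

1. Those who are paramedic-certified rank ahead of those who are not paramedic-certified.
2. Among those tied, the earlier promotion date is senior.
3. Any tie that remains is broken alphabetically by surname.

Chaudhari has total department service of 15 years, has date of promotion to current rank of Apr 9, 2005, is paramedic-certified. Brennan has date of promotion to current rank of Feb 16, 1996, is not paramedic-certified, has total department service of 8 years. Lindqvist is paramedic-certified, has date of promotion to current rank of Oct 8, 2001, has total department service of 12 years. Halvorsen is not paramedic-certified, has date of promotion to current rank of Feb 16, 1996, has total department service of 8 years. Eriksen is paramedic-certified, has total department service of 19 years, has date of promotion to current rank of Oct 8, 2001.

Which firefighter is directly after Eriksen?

Lindqvist

By the first rule: Eriksen, Lindqvist and Chaudhari (each paramedic-certified); then Brennan and Halvorsen (both not paramedic-certified).
Among Eriksen, Lindqvist and Chaudhari, by date of promotion to current rank (earlier first): Eriksen and Lindqvist (Oct 8, 2001) before Chaudhari (Apr 9, 2005).
Among Eriksen and Lindqvist, alphabetically by surname: Eriksen before Lindqvist.
Brennan and Halvorsen both have date of promotion to current rank Feb 16, 1996, so the next rule applies.
Among Brennan and Halvorsen, alphabetically by surname: Brennan before Halvorsen.
Order: Eriksen, Lindqvist, Chaudhari, Brennan, Halvorsen.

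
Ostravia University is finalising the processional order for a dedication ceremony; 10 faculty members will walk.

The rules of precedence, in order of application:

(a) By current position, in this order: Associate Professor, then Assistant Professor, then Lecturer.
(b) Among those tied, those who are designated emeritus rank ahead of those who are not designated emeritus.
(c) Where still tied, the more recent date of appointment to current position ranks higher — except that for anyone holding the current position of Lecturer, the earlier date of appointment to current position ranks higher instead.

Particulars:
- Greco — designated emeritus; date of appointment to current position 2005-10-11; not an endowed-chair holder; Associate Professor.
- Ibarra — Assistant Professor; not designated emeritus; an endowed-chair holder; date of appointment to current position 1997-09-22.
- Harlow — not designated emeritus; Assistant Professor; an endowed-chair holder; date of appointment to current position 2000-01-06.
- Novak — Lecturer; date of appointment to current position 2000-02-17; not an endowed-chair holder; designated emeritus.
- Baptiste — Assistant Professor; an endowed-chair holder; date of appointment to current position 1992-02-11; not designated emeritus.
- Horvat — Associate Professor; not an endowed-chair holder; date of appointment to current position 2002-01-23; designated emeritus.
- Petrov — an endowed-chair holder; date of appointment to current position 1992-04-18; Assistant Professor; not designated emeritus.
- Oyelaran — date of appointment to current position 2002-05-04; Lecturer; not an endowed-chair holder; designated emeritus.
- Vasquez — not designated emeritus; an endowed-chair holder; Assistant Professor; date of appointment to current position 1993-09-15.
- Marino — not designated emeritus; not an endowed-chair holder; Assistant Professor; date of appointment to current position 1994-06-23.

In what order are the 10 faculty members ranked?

Greco, Horvat, Harlow, Ibarra, Marino, Vasquez, Petrov, Baptiste, Novak, Oyelaran

By current position: Greco and Horvat (Associate Professor); then Harlow, Ibarra, Marino, Vasquez, Petrov and Baptiste (Assistant Professor); then Novak and Oyelaran (Lecturer).
Greco and Horvat are each designated emeritus, so the next rule applies.
Among Greco and Horvat, by date of appointment to current position (later first): Greco (2005-10-11) before Horvat (2002-01-23).
Harlow, Ibarra, Marino, Vasquez, Petrov and Baptiste are each not designated emeritus, so the next rule applies.
Among Harlow, Ibarra, Marino, Vasquez, Petrov and Baptiste, by date of appointment to current position (later first): Harlow (2000-01-06) before Ibarra (1997-09-22) before Marino (1994-06-23) before Vasquez (1993-09-15) before Petrov (1992-04-18) before Baptiste (1992-02-11).
Novak and Oyelaran are each designated emeritus, so the next rule applies.
Among Novak and Oyelaran, by date of appointment to current position (earlier first) (reversed rule for this group): Novak (2000-02-17) before Oyelaran (2002-05-04).
Full order: Greco, Horvat, Harlow, Ibarra, Marino, Vasquez, Petrov, Baptiste, Novak, Oyelaran.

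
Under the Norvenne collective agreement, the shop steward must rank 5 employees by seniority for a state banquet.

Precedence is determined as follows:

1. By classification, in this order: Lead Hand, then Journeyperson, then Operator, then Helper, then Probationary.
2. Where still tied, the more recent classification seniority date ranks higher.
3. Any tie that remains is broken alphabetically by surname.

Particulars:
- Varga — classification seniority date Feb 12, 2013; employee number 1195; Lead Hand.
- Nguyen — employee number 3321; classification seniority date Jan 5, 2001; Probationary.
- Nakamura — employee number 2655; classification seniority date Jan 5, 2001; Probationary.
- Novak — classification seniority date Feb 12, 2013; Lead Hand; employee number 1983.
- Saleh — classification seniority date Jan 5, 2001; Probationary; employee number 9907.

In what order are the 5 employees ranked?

Novak, Varga, Nakamura, Nguyen, Saleh

By classification: Novak and Varga (Lead Hand); then Nakamura, Nguyen and Saleh (Probationary).
Novak and Varga both have classification seniority date Feb 12, 2013, so the next rule applies.
Among Novak and Varga, alphabetically by surname: Novak before Varga.
Nakamura, Nguyen and Saleh all have classification seniority date Jan 5, 2001, so the next rule applies.
Among Nakamura, Nguyen and Saleh, alphabetically by surname: Nakamura before Nguyen before Saleh.
Full order: Novak, Varga, Nakamura, Nguyen, Saleh.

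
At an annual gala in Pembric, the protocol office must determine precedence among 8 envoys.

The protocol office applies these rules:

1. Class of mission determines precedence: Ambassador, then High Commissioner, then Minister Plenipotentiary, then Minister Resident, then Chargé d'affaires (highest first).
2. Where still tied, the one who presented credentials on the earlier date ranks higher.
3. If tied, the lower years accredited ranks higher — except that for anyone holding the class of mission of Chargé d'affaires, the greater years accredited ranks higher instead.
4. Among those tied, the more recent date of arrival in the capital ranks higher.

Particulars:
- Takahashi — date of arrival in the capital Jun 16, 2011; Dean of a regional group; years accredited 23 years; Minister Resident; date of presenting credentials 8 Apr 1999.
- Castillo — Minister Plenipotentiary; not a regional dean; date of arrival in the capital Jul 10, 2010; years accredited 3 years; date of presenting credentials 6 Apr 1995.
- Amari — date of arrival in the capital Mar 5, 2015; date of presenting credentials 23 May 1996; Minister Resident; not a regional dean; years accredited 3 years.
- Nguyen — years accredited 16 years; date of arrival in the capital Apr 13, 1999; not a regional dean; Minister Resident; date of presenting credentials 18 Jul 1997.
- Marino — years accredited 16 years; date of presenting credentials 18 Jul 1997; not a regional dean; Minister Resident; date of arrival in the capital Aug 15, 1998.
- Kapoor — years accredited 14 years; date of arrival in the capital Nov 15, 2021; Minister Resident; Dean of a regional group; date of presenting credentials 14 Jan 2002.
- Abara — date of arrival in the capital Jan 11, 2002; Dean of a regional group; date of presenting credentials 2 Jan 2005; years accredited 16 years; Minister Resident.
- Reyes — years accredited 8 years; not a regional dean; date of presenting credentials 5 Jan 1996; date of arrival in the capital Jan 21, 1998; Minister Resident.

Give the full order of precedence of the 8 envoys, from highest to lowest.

By class of mission: Castillo (Minister Plenipotentiary); then Reyes, Amari, Nguyen, Marino, Takahashi, Kapoor and Abara (Minister Resident).
Among Reyes, Amari, Nguyen, Marino, Takahashi, Kapoor and Abara, by date of presenting credentials (earlier first): Reyes (5 Jan 1996) before Amari (23 May 1996) before Nguyen and Marino (18 Jul 1997) before Takahashi (8 Apr 1999) before Kapoor (14 Jan 2002) before Abara (2 Jan 2005).
Nguyen and Marino both have years accredited 16 years, so the next rule applies.
Among Nguyen and Marino, by date of arrival in the capital (later first): Nguyen (Apr 13, 1999) before Marino (Aug 15, 1998).
Full order: Castillo, Reyes, Amari, Nguyen, Marino, Takahashi, Kapoor, Abara.

Castillo, Reyes, Amari, Nguyen, Marino, Takahashi, Kapoor, Abara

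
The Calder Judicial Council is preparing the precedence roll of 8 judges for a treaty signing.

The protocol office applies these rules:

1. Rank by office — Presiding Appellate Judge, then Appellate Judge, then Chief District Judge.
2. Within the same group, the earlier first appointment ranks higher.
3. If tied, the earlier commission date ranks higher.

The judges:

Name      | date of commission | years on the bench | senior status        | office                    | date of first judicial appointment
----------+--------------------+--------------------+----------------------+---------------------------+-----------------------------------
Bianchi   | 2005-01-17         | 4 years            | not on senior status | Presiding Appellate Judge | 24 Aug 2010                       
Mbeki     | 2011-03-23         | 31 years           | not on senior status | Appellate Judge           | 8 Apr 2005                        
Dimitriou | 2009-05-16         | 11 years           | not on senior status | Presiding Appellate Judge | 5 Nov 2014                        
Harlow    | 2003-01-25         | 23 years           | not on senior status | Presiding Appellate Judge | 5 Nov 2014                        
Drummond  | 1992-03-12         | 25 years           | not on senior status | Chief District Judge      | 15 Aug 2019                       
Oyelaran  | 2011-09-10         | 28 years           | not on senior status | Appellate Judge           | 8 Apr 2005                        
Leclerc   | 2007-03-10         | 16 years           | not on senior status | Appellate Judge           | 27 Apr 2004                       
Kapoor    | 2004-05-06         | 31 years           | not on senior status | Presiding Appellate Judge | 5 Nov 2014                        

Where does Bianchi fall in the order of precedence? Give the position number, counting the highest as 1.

1

By office: Bianchi, Harlow, Kapoor and Dimitriou (Presiding Appellate Judge); then Leclerc, Mbeki and Oyelaran (Appellate Judge); then Drummond (Chief District Judge).
Among Bianchi, Harlow, Kapoor and Dimitriou, by date of first judicial appointment (earlier first): Bianchi (24 Aug 2010) before Harlow, Kapoor and Dimitriou (5 Nov 2014).
Among Harlow, Kapoor and Dimitriou, by date of commission (earlier first): Harlow (2003-01-25) before Kapoor (2004-05-06) before Dimitriou (2009-05-16).
Among Leclerc, Mbeki and Oyelaran, by date of first judicial appointment (earlier first): Leclerc (27 Apr 2004) before Mbeki and Oyelaran (8 Apr 2005).
Among Mbeki and Oyelaran, by date of commission (earlier first): Mbeki (2011-03-23) before Oyelaran (2011-09-10).
Order: Bianchi, Harlow, Kapoor, Dimitriou, Leclerc, Mbeki, Oyelaran, Drummond. So position 1.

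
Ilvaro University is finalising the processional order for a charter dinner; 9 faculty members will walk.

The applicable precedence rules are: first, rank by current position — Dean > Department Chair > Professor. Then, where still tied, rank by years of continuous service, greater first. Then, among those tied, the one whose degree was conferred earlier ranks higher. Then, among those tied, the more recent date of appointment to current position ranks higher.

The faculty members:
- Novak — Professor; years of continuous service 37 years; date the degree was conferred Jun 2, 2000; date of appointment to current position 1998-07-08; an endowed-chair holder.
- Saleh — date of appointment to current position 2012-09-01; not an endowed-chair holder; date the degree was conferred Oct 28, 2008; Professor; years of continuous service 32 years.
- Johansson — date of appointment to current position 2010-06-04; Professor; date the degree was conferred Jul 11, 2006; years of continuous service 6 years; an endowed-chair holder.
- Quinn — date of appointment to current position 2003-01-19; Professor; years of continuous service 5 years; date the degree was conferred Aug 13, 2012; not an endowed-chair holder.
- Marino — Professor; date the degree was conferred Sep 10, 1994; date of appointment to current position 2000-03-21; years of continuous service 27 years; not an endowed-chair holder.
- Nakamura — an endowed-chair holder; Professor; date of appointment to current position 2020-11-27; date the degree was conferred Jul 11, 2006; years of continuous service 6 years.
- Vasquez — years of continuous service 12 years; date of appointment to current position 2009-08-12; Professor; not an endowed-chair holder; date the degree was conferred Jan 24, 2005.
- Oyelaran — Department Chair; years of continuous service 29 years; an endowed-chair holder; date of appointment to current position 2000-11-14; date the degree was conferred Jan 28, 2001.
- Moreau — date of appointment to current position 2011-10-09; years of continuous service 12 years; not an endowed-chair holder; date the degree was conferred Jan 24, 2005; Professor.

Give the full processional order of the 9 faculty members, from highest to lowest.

Oyelaran, Novak, Saleh, Marino, Moreau, Vasquez, Nakamura, Johansson, Quinn

By current position: Oyelaran (Department Chair); then Novak, Saleh, Marino, Moreau, Vasquez, Nakamura, Johansson and Quinn (Professor).
Among Novak, Saleh, Marino, Moreau, Vasquez, Nakamura, Johansson and Quinn, by years of continuous service (higher first): Novak (37 years) before Saleh (32 years) before Marino (27 years) before Moreau and Vasquez (12 years) before Nakamura and Johansson (6 years) before Quinn (5 years).
Moreau and Vasquez both have date the degree was conferred Jan 24, 2005, so the next rule applies.
Among Moreau and Vasquez, by date of appointment to current position (later first): Moreau (2011-10-09) before Vasquez (2009-08-12).
Nakamura and Johansson both have date the degree was conferred Jul 11, 2006, so the next rule applies.
Among Nakamura and Johansson, by date of appointment to current position (later first): Nakamura (2020-11-27) before Johansson (2010-06-04).
Full order: Oyelaran, Novak, Saleh, Marino, Moreau, Vasquez, Nakamura, Johansson, Quinn.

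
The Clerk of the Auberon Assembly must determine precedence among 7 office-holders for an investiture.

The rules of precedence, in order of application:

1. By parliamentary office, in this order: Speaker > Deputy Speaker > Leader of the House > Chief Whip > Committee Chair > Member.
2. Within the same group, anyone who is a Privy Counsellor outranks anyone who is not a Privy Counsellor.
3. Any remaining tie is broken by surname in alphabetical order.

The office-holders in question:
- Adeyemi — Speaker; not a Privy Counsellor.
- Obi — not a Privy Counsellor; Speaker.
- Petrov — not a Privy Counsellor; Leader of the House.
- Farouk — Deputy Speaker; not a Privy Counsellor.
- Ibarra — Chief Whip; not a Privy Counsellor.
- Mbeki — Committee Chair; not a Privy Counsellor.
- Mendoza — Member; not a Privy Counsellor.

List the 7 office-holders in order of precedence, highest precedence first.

By parliamentary office: Adeyemi and Obi (Speaker); then Farouk (Deputy Speaker); then Petrov (Leader of the House); then Ibarra (Chief Whip); then Mbeki (Committee Chair); then Mendoza (Member).
Adeyemi and Obi are each not a Privy Counsellor, so the next rule applies.
Among Adeyemi and Obi, alphabetically by surname: Adeyemi before Obi.
Full order: Adeyemi, Obi, Farouk, Petrov, Ibarra, Mbeki, Mendoza.

Adeyemi, Obi, Farouk, Petrov, Ibarra, Mbeki, Mendoza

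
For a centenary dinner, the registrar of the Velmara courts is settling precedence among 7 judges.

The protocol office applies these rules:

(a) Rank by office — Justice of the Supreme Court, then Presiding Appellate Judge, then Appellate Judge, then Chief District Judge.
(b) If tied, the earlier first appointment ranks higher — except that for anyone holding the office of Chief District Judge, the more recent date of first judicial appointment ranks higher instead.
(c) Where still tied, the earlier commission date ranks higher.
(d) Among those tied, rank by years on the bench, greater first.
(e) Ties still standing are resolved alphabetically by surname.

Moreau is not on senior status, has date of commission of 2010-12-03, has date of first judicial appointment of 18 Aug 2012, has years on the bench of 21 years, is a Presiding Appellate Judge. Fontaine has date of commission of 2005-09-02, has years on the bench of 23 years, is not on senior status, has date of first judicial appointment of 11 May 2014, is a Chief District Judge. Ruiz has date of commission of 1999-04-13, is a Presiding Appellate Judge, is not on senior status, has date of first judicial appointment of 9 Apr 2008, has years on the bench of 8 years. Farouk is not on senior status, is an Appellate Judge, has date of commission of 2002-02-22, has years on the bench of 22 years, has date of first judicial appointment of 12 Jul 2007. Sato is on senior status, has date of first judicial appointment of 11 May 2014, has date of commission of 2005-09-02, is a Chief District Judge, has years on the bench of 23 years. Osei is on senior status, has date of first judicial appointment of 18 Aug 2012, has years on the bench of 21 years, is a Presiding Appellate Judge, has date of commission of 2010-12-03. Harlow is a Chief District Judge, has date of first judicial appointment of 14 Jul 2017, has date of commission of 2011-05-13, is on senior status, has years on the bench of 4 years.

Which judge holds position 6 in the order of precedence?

By office: Ruiz, Moreau and Osei (Presiding Appellate Judge); then Farouk (Appellate Judge); then Harlow, Fontaine and Sato (Chief District Judge).
Among Ruiz, Moreau and Osei, by date of first judicial appointment (earlier first): Ruiz (9 Apr 2008) before Moreau and Osei (18 Aug 2012).
Moreau and Osei both have date of commission 2010-12-03, so the next rule applies.
Moreau and Osei both have years on the bench 21 years, so the next rule applies.
Among Moreau and Osei, alphabetically by surname: Moreau before Osei.
Among Harlow, Fontaine and Sato, by date of first judicial appointment (later first) (reversed rule for this group): Harlow (14 Jul 2017) before Fontaine and Sato (11 May 2014).
Fontaine and Sato both have date of commission 2005-09-02, so the next rule applies.
Fontaine and Sato both have years on the bench 23 years, so the next rule applies.
Among Fontaine and Sato, alphabetically by surname: Fontaine before Sato.
Order: Ruiz, Moreau, Osei, Farouk, Harlow, Fontaine, Sato.

Fontaine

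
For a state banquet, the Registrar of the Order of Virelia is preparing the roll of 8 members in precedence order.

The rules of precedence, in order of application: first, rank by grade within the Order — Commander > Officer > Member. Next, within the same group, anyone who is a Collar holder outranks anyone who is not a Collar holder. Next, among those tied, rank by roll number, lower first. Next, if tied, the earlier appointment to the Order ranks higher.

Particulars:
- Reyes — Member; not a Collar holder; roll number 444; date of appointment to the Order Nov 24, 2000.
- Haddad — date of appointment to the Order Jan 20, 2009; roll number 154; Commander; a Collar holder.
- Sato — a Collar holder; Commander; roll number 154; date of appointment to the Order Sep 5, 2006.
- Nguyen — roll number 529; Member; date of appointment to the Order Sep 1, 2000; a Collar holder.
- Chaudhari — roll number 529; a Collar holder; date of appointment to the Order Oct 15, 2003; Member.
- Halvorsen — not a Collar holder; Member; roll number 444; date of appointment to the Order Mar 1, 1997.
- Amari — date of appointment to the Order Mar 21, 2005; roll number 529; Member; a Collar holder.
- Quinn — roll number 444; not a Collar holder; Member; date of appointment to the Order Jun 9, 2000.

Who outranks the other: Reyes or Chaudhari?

Chaudhari

By grade within the Order: Sato and Haddad (Commander); then Nguyen, Chaudhari, Amari, Halvorsen, Quinn and Reyes (Member).
Sato and Haddad are each a Collar holder, so the next rule applies.
Sato and Haddad both have roll number 154, so the next rule applies.
Among Sato and Haddad, by date of appointment to the Order (earlier first): Sato (Sep 5, 2006) before Haddad (Jan 20, 2009).
Among Nguyen, Chaudhari, Amari, Halvorsen, Quinn and Reyes, a Collar holder before not a Collar holder: Nguyen, Chaudhari and Amari (a Collar holder) before Halvorsen, Quinn and Reyes (not a Collar holder).
Nguyen, Chaudhari and Amari all have roll number 529, so the next rule applies.
Among Nguyen, Chaudhari and Amari, by date of appointment to the Order (earlier first): Nguyen (Sep 1, 2000) before Chaudhari (Oct 15, 2003) before Amari (Mar 21, 2005).
Halvorsen, Quinn and Reyes all have roll number 444, so the next rule applies.
Among Halvorsen, Quinn and Reyes, by date of appointment to the Order (earlier first): Halvorsen (Mar 1, 1997) before Quinn (Jun 9, 2000) before Reyes (Nov 24, 2000).
So Chaudhari takes precedence.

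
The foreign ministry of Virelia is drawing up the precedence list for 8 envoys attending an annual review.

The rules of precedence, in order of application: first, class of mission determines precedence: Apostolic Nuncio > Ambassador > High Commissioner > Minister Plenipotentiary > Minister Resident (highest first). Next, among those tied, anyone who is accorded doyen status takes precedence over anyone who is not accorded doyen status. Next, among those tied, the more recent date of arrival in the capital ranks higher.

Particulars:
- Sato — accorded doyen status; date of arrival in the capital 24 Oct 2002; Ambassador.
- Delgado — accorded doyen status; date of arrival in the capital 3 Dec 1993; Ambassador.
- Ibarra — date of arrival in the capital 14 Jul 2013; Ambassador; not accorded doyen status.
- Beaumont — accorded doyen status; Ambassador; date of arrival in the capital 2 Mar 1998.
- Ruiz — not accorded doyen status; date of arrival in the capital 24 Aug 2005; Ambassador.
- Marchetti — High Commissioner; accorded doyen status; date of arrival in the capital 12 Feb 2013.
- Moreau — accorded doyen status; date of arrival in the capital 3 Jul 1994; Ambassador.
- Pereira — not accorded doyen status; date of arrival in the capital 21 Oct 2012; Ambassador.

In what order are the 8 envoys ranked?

By class of mission: Sato, Beaumont, Moreau, Delgado, Ibarra, Pereira and Ruiz (Ambassador); then Marchetti (High Commissioner).
Among Sato, Beaumont, Moreau, Delgado, Ibarra, Pereira and Ruiz, accorded doyen status before not accorded doyen status: Sato, Beaumont, Moreau and Delgado (accorded doyen status) before Ibarra, Pereira and Ruiz (not accorded doyen status).
Among Sato, Beaumont, Moreau and Delgado, by date of arrival in the capital (later first): Sato (24 Oct 2002) before Beaumont (2 Mar 1998) before Moreau (3 Jul 1994) before Delgado (3 Dec 1993).
Among Ibarra, Pereira and Ruiz, by date of arrival in the capital (later first): Ibarra (14 Jul 2013) before Pereira (21 Oct 2012) before Ruiz (24 Aug 2005).
Full order: Sato, Beaumont, Moreau, Delgado, Ibarra, Pereira, Ruiz, Marchetti.

Sato, Beaumont, Moreau, Delgado, Ibarra, Pereira, Ruiz, Marchetti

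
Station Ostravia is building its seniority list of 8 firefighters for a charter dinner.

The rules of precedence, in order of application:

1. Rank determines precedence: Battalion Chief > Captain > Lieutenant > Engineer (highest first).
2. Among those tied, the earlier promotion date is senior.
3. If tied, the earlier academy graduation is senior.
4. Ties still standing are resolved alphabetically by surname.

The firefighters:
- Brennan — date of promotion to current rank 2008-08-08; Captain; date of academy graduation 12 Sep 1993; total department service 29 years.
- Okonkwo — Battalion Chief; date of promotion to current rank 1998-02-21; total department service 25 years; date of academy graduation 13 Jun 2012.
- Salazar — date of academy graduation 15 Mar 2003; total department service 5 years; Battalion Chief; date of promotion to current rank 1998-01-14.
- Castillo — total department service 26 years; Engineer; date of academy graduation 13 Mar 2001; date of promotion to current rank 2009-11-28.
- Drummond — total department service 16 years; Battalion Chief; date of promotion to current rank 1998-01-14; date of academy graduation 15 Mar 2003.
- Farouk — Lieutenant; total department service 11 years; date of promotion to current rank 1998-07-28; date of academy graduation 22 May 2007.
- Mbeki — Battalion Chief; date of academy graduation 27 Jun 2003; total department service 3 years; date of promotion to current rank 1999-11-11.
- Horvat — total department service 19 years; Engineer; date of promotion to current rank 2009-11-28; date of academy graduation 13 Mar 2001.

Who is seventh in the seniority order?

By rank: Drummond, Salazar, Okonkwo and Mbeki (Battalion Chief); then Brennan (Captain); then Farouk (Lieutenant); then Castillo and Horvat (Engineer).
Among Drummond, Salazar, Okonkwo and Mbeki, by date of promotion to current rank (earlier first): Drummond and Salazar (1998-01-14) before Okonkwo (1998-02-21) before Mbeki (1999-11-11).
Drummond and Salazar both have date of academy graduation 15 Mar 2003, so the next rule applies.
Among Drummond and Salazar, alphabetically by surname: Drummond before Salazar.
Castillo and Horvat both have date of promotion to current rank 2009-11-28, so the next rule applies.
Castillo and Horvat both have date of academy graduation 13 Mar 2001, so the next rule applies.
Among Castillo and Horvat, alphabetically by surname: Castillo before Horvat.
Order: Drummond, Salazar, Okonkwo, Mbeki, Brennan, Farouk, Castillo, Horvat.

Castillo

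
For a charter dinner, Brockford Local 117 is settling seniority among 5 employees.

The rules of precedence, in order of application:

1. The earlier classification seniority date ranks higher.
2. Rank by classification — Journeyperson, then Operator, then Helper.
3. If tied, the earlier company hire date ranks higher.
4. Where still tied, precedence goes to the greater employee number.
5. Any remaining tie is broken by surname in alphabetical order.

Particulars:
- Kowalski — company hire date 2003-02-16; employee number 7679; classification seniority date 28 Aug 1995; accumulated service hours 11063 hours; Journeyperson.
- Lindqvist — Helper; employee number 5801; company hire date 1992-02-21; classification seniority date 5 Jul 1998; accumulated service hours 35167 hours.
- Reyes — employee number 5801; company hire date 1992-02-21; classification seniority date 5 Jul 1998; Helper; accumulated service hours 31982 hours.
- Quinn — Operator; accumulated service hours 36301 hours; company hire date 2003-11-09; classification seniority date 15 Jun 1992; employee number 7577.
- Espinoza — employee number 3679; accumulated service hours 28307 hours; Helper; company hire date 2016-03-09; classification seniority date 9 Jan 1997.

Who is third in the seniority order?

By classification seniority date (earlier first): Quinn (15 Jun 1992); then Kowalski (28 Aug 1995); then Espinoza (9 Jan 1997); then Lindqvist and Reyes (both 5 Jul 1998).
Lindqvist and Reyes are each Helper, so the next rule applies.
Lindqvist and Reyes both have company hire date 1992-02-21, so the next rule applies.
Lindqvist and Reyes both have employee number 5801, so the next rule applies.
Among Lindqvist and Reyes, alphabetically by surname: Lindqvist before Reyes.
Order: Quinn, Kowalski, Espinoza, Lindqvist, Reyes.

Espinoza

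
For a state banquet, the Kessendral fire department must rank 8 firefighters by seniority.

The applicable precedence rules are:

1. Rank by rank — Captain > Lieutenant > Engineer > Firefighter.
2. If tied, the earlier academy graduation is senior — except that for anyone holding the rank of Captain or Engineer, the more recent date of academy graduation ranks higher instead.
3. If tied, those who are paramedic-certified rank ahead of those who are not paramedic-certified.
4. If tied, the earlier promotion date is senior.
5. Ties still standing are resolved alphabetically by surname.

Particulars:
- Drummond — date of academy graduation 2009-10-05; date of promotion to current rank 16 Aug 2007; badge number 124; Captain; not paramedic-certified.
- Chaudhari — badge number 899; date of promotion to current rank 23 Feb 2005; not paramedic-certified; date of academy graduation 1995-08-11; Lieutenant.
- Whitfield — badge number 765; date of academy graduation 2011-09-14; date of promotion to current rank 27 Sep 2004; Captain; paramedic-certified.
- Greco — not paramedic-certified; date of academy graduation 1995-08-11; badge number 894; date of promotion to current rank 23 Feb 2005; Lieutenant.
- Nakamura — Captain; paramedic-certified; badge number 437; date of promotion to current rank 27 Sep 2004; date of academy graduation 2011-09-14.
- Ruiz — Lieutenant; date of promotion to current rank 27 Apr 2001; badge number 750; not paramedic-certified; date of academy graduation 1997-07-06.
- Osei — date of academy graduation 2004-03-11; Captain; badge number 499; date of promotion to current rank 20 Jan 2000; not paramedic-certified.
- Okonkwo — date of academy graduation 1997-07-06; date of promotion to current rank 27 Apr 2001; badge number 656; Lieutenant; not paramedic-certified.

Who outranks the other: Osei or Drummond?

Drummond

By rank: Nakamura, Whitfield, Drummond and Osei (Captain); then Chaudhari, Greco, Okonkwo and Ruiz (Lieutenant).
Among Nakamura, Whitfield, Drummond and Osei, by date of academy graduation (later first) (reversed rule for this group): Nakamura and Whitfield (2011-09-14) before Drummond (2009-10-05) before Osei (2004-03-11).
Nakamura and Whitfield are each paramedic-certified, so the next rule applies.
Nakamura and Whitfield both have date of promotion to current rank 27 Sep 2004, so the next rule applies.
Among Nakamura and Whitfield, alphabetically by surname: Nakamura before Whitfield.
Among Chaudhari, Greco, Okonkwo and Ruiz, by date of academy graduation (earlier first): Chaudhari and Greco (1995-08-11) before Okonkwo and Ruiz (1997-07-06).
Chaudhari and Greco are each not paramedic-certified, so the next rule applies.
Chaudhari and Greco both have date of promotion to current rank 23 Feb 2005, so the next rule applies.
Among Chaudhari and Greco, alphabetically by surname: Chaudhari before Greco.
Okonkwo and Ruiz are each not paramedic-certified, so the next rule applies.
Okonkwo and Ruiz both have date of promotion to current rank 27 Apr 2001, so the next rule applies.
Among Okonkwo and Ruiz, alphabetically by surname: Okonkwo before Ruiz.
So Drummond takes precedence.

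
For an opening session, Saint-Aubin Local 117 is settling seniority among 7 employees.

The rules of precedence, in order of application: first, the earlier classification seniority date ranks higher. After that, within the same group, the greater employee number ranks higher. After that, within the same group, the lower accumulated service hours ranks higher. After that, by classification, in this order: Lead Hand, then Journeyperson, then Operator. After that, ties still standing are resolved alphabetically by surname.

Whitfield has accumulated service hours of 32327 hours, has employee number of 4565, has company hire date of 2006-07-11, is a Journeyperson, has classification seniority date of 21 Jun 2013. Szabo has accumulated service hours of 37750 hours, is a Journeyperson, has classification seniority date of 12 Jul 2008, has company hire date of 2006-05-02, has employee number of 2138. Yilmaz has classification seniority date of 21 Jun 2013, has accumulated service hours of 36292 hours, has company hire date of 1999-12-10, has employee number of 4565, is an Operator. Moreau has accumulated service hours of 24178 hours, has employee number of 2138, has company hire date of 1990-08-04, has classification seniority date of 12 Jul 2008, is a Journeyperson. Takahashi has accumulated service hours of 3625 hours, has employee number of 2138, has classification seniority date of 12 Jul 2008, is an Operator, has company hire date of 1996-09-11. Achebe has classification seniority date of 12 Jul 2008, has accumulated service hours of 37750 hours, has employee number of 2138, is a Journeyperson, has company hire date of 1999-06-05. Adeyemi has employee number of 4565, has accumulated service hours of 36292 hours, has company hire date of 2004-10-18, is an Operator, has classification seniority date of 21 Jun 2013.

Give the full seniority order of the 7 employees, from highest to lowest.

Takahashi, Moreau, Achebe, Szabo, Whitfield, Adeyemi, Yilmaz

By classification seniority date (earlier first): Takahashi, Moreau, Achebe and Szabo (each 12 Jul 2008); then Whitfield, Adeyemi and Yilmaz (each 21 Jun 2013).
Takahashi, Moreau, Achebe and Szabo all have employee number 2138, so the next rule applies.
Among Takahashi, Moreau, Achebe and Szabo, by accumulated service hours (lower first): Takahashi (3625 hours) before Moreau (24178 hours) before Achebe and Szabo (37750 hours).
Achebe and Szabo are each Journeyperson, so the next rule applies.
Among Achebe and Szabo, alphabetically by surname: Achebe before Szabo.
Whitfield, Adeyemi and Yilmaz all have employee number 4565, so the next rule applies.
Among Whitfield, Adeyemi and Yilmaz, by accumulated service hours (lower first): Whitfield (32327 hours) before Adeyemi and Yilmaz (36292 hours).
Adeyemi and Yilmaz are each Operator, so the next rule applies.
Among Adeyemi and Yilmaz, alphabetically by surname: Adeyemi before Yilmaz.
Full order: Takahashi, Moreau, Achebe, Szabo, Whitfield, Adeyemi, Yilmaz.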